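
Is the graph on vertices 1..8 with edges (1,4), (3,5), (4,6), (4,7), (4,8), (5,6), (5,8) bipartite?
Yes. Partition: {1, 2, 3, 6, 7, 8}, {4, 5}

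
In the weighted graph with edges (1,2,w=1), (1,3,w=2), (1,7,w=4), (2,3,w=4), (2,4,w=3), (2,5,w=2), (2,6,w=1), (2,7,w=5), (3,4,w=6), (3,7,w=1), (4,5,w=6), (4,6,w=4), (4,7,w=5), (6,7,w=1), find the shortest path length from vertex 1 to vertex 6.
2 (path: 1 -> 2 -> 6; weights 1 + 1 = 2)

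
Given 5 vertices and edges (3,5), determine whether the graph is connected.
No, it has 4 components: {1}, {2}, {3, 5}, {4}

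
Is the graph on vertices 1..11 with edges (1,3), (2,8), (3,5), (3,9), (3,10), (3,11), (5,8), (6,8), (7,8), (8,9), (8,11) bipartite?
Yes. Partition: {1, 2, 4, 5, 6, 7, 9, 10, 11}, {3, 8}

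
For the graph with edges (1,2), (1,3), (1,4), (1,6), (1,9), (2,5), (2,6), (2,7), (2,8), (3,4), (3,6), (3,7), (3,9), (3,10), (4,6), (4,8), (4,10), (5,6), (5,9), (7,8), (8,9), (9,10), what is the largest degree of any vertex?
6 (attained at vertex 3)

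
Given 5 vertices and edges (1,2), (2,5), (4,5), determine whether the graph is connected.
No, it has 2 components: {1, 2, 4, 5}, {3}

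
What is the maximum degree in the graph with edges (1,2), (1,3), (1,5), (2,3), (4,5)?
3 (attained at vertex 1)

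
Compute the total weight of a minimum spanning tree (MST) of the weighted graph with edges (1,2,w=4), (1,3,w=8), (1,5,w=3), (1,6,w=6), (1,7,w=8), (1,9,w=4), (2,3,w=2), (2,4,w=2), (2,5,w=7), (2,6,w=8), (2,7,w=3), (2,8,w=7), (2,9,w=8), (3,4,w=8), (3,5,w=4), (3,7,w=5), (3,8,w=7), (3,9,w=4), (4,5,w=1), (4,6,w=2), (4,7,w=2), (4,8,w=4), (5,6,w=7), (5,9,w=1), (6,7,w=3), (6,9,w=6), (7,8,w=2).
15 (MST edges: (1,5,w=3), (2,3,w=2), (2,4,w=2), (4,5,w=1), (4,6,w=2), (4,7,w=2), (5,9,w=1), (7,8,w=2); sum of weights 3 + 2 + 2 + 1 + 2 + 2 + 1 + 2 = 15)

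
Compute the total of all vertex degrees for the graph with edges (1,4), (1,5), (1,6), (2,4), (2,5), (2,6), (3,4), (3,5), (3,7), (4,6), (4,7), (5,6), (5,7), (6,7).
28 (handshake: sum of degrees = 2|E| = 2 x 14 = 28)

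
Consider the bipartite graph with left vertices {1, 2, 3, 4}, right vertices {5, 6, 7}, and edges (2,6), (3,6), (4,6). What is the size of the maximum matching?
1 (matching: (2,6); upper bound min(|L|,|R|) = min(4,3) = 3)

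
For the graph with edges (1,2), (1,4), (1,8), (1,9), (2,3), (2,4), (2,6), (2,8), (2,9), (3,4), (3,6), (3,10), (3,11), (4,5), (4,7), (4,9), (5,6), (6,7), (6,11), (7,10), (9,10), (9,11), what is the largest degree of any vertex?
6 (attained at vertices 2, 4)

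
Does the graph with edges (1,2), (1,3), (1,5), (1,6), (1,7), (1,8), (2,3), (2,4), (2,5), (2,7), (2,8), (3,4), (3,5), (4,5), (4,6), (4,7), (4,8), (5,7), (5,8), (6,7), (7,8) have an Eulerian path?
Yes (the graph is connected and exactly 2 vertices have odd degree: {6, 8}; any Eulerian path must start and end at those)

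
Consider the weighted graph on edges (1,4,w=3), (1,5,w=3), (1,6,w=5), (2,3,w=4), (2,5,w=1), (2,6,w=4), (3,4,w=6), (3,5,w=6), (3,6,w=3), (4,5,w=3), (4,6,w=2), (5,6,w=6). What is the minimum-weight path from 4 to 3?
5 (path: 4 -> 6 -> 3; weights 2 + 3 = 5)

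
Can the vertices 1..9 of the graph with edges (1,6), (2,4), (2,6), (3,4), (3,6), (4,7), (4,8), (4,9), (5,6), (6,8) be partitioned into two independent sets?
Yes. Partition: {1, 2, 3, 5, 7, 8, 9}, {4, 6}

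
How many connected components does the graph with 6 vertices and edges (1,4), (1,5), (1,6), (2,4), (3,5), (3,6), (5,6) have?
1 (components: {1, 2, 3, 4, 5, 6})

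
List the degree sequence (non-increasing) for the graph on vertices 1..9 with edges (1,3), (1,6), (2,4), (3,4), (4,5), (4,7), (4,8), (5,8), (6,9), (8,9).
[5, 3, 2, 2, 2, 2, 2, 1, 1] (degrees: deg(1)=2, deg(2)=1, deg(3)=2, deg(4)=5, deg(5)=2, deg(6)=2, deg(7)=1, deg(8)=3, deg(9)=2)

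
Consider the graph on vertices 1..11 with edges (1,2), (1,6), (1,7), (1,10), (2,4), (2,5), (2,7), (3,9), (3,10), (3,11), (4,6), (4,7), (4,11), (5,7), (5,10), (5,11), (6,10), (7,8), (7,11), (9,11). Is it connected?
Yes (BFS from 1 visits [1, 2, 6, 7, 10, 4, 5, 8, 11, 3, 9] — all 11 vertices reached)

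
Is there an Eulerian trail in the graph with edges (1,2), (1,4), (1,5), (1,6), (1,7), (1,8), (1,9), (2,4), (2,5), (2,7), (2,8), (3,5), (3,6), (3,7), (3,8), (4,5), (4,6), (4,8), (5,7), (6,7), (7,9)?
No (4 vertices have odd degree: {1, 2, 4, 5}; Eulerian path requires 0 or 2)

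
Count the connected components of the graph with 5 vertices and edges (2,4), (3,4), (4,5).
2 (components: {1}, {2, 3, 4, 5})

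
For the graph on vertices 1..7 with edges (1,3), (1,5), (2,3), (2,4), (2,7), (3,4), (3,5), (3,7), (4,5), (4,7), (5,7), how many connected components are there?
2 (components: {1, 2, 3, 4, 5, 7}, {6})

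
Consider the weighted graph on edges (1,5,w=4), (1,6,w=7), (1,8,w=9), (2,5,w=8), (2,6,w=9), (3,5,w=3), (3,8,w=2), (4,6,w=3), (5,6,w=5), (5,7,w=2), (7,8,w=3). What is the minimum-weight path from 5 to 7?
2 (path: 5 -> 7; weights 2 = 2)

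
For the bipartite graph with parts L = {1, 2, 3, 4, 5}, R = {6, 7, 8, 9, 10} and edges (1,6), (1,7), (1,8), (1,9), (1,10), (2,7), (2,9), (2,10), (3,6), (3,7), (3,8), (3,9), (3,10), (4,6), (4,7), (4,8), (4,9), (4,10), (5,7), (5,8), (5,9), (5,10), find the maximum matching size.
5 (matching: (1,10), (2,9), (3,8), (4,6), (5,7); upper bound min(|L|,|R|) = min(5,5) = 5)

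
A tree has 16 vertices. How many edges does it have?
15 (A tree on V vertices has V - 1 edges, so 16 - 1 = 15)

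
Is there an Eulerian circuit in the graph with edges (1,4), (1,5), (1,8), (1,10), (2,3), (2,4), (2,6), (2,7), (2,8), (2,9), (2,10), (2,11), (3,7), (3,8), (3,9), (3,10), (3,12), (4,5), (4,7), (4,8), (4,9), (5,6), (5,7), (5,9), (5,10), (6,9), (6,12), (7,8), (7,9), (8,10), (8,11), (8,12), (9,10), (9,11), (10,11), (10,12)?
Yes (the graph is connected and all 12 vertices have even degree)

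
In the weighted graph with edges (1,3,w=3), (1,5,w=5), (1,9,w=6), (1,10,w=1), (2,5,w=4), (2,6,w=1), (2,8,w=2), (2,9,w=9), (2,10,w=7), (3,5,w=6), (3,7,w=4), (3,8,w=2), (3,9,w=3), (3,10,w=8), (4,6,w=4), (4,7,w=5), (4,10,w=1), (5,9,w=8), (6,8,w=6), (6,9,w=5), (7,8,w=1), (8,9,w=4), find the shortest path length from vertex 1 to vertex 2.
7 (path: 1 -> 10 -> 4 -> 6 -> 2; weights 1 + 1 + 4 + 1 = 7)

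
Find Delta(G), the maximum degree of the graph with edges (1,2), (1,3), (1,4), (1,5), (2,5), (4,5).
4 (attained at vertex 1)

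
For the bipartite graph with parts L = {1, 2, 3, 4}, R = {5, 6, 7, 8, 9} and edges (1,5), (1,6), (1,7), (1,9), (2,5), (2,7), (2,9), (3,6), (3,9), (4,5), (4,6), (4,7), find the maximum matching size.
4 (matching: (1,9), (2,7), (3,6), (4,5); upper bound min(|L|,|R|) = min(4,5) = 4)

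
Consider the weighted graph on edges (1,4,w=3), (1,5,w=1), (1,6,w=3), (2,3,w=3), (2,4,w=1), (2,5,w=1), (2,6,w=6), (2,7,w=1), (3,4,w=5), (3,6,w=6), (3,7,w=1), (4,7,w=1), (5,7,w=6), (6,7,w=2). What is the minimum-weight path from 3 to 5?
3 (path: 3 -> 7 -> 2 -> 5; weights 1 + 1 + 1 = 3)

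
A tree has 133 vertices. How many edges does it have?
132 (A tree on V vertices has V - 1 edges, so 133 - 1 = 132)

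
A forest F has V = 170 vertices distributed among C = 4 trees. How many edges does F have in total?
166 (Each of the 4 component trees on V_i vertices has V_i - 1 edges; summing gives V - C = 170 - 4 = 166)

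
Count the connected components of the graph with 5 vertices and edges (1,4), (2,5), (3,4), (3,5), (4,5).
1 (components: {1, 2, 3, 4, 5})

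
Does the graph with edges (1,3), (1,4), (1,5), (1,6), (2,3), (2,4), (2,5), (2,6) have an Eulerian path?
Yes — and in fact it has an Eulerian circuit (the graph is connected and all 6 vertices have even degree)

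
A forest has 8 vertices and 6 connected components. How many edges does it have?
2 (Each of the 6 component trees on V_i vertices has V_i - 1 edges; summing gives V - C = 8 - 6 = 2)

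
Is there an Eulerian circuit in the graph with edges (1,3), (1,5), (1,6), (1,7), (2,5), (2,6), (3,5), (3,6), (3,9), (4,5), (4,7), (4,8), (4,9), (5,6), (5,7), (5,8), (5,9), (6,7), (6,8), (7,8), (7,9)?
Yes (the graph is connected and all 9 vertices have even degree)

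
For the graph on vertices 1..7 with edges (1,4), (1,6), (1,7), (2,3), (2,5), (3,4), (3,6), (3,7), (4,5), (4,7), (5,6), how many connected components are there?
1 (components: {1, 2, 3, 4, 5, 6, 7})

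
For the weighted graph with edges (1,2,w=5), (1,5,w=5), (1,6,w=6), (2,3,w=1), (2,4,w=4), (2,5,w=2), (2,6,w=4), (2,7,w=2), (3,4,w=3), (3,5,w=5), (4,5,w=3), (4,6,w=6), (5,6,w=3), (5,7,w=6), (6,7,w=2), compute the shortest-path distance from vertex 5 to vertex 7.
4 (path: 5 -> 2 -> 7; weights 2 + 2 = 4)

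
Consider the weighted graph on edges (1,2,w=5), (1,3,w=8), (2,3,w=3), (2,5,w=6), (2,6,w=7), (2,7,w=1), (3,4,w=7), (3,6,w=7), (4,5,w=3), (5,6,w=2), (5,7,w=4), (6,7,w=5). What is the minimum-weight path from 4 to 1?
13 (path: 4 -> 5 -> 7 -> 2 -> 1; weights 3 + 4 + 1 + 5 = 13)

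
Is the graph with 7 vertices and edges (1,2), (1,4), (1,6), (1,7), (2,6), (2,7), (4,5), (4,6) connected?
No, it has 2 components: {1, 2, 4, 5, 6, 7}, {3}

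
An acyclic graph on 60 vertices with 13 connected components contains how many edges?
47 (Each of the 13 component trees on V_i vertices has V_i - 1 edges; summing gives V - C = 60 - 13 = 47)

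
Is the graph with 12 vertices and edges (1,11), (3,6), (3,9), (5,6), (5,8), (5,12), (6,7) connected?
No, it has 5 components: {1, 11}, {2}, {3, 5, 6, 7, 8, 9, 12}, {4}, {10}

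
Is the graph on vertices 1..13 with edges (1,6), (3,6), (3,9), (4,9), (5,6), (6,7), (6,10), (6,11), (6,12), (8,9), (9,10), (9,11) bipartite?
Yes. Partition: {1, 2, 3, 4, 5, 7, 8, 10, 11, 12, 13}, {6, 9}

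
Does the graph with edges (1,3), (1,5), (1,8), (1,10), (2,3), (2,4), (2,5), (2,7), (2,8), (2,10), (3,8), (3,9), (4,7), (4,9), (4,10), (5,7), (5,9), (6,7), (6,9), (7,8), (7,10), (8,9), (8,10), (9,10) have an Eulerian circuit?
Yes (the graph is connected and all 10 vertices have even degree)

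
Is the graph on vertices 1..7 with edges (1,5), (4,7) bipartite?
Yes. Partition: {1, 2, 3, 4, 6}, {5, 7}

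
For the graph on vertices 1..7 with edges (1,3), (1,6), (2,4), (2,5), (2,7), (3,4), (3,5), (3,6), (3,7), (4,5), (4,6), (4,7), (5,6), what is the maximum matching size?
3 (matching: (2,7), (3,5), (4,6); upper bound floor(n/2) = floor(7/2) = 3)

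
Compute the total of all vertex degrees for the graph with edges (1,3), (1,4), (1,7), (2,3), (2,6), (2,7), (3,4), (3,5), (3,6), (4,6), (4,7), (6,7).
24 (handshake: sum of degrees = 2|E| = 2 x 12 = 24)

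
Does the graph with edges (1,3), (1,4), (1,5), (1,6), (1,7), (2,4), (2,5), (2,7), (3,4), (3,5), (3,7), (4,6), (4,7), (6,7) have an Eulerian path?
No (6 vertices have odd degree: {1, 2, 4, 5, 6, 7}; Eulerian path requires 0 or 2)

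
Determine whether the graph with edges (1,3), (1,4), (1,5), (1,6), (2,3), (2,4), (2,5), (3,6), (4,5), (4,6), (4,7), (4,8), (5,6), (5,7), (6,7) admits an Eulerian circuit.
No (6 vertices have odd degree: {2, 3, 5, 6, 7, 8}; Eulerian circuit requires 0)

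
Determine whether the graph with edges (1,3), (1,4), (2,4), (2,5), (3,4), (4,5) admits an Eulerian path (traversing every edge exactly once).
Yes — and in fact it has an Eulerian circuit (the graph is connected and all 5 vertices have even degree)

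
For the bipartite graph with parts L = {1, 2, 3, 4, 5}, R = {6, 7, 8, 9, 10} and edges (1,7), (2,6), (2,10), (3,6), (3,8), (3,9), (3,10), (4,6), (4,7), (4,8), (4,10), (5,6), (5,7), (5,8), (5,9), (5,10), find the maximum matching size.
5 (matching: (1,7), (2,10), (3,9), (4,8), (5,6); upper bound min(|L|,|R|) = min(5,5) = 5)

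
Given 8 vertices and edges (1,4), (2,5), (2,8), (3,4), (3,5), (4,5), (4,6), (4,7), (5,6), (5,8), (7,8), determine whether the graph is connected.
Yes (BFS from 1 visits [1, 4, 3, 5, 6, 7, 2, 8] — all 8 vertices reached)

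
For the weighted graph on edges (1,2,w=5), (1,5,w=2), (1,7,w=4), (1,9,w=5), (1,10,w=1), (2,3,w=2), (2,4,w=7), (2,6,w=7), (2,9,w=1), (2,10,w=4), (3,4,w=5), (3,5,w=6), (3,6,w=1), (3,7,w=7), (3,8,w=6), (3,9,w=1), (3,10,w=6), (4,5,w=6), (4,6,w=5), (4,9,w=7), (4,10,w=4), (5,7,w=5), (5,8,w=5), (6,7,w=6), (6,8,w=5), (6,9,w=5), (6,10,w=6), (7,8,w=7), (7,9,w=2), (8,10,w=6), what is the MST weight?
21 (MST edges: (1,5,w=2), (1,7,w=4), (1,10,w=1), (2,9,w=1), (3,6,w=1), (3,9,w=1), (4,10,w=4), (5,8,w=5), (7,9,w=2); sum of weights 2 + 4 + 1 + 1 + 1 + 1 + 4 + 5 + 2 = 21)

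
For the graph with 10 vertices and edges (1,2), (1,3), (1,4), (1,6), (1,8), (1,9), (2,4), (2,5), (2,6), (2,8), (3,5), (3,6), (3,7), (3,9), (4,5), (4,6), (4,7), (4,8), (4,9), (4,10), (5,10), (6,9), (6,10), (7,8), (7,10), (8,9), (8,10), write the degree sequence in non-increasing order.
[8, 6, 6, 6, 5, 5, 5, 5, 4, 4] (degrees: deg(1)=6, deg(2)=5, deg(3)=5, deg(4)=8, deg(5)=4, deg(6)=6, deg(7)=4, deg(8)=6, deg(9)=5, deg(10)=5)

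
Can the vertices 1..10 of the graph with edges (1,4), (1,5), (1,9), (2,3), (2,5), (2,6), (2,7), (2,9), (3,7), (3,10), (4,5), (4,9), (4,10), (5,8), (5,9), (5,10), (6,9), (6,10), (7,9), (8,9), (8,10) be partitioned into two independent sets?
No (odd cycle of length 3: 5 -> 1 -> 4 -> 5)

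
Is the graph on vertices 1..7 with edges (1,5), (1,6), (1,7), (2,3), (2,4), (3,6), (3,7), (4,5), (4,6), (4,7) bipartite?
Yes. Partition: {1, 3, 4}, {2, 5, 6, 7}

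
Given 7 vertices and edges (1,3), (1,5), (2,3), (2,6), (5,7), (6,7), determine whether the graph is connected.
No, it has 2 components: {1, 2, 3, 5, 6, 7}, {4}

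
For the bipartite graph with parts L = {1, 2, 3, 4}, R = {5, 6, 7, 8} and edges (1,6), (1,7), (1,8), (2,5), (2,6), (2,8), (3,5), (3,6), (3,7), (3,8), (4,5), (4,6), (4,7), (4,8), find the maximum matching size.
4 (matching: (1,8), (2,6), (3,7), (4,5); upper bound min(|L|,|R|) = min(4,4) = 4)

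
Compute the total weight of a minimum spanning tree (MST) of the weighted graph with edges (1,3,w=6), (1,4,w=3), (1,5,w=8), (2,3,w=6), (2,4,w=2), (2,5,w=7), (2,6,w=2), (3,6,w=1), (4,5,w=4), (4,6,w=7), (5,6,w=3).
11 (MST edges: (1,4,w=3), (2,4,w=2), (2,6,w=2), (3,6,w=1), (5,6,w=3); sum of weights 3 + 2 + 2 + 1 + 3 = 11)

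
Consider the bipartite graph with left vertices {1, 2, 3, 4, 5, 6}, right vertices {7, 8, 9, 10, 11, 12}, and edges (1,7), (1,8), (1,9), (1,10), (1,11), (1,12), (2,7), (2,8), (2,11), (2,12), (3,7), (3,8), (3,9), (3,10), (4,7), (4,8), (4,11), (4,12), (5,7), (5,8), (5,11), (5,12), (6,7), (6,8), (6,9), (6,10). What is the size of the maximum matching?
6 (matching: (1,12), (2,11), (3,10), (4,8), (5,7), (6,9); upper bound min(|L|,|R|) = min(6,6) = 6)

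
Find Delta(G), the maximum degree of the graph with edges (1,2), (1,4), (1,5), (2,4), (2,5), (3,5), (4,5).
4 (attained at vertex 5)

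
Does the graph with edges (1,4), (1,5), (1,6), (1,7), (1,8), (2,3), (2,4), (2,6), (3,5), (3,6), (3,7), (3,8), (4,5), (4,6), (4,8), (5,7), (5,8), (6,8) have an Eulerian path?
No (8 vertices have odd degree: {1, 2, 3, 4, 5, 6, 7, 8}; Eulerian path requires 0 or 2)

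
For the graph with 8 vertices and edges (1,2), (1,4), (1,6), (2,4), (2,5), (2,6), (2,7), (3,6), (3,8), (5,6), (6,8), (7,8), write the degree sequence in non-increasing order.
[5, 5, 3, 3, 2, 2, 2, 2] (degrees: deg(1)=3, deg(2)=5, deg(3)=2, deg(4)=2, deg(5)=2, deg(6)=5, deg(7)=2, deg(8)=3)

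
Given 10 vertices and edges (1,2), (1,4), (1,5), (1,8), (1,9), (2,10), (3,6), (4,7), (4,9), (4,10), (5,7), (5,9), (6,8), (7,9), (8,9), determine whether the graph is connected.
Yes (BFS from 1 visits [1, 2, 4, 5, 8, 9, 10, 7, 6, 3] — all 10 vertices reached)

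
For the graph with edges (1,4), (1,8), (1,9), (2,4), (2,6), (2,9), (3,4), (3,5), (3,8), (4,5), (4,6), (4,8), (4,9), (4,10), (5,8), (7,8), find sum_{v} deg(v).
32 (handshake: sum of degrees = 2|E| = 2 x 16 = 32)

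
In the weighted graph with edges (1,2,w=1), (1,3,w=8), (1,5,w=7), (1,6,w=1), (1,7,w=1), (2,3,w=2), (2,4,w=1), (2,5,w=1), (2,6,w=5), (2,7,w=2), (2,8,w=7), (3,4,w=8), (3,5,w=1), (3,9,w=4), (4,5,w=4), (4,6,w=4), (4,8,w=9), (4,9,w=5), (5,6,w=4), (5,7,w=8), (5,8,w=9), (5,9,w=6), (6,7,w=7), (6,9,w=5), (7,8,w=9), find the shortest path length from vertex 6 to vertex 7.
2 (path: 6 -> 1 -> 7; weights 1 + 1 = 2)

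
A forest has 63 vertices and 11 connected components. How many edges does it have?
52 (Each of the 11 component trees on V_i vertices has V_i - 1 edges; summing gives V - C = 63 - 11 = 52)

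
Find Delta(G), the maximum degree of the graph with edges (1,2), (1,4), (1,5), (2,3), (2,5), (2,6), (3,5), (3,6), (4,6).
4 (attained at vertex 2)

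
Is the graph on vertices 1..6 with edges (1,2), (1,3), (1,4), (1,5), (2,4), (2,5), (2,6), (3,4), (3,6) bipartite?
No (odd cycle of length 3: 3 -> 1 -> 4 -> 3)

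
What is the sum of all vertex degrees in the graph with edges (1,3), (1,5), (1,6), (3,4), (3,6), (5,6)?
12 (handshake: sum of degrees = 2|E| = 2 x 6 = 12)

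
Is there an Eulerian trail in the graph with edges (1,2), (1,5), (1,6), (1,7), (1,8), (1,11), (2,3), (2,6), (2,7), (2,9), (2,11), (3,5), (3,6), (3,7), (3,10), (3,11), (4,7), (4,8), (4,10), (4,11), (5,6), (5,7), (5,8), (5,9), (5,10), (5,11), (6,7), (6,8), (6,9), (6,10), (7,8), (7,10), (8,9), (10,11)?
Yes — and in fact it has an Eulerian circuit (the graph is connected and all 11 vertices have even degree)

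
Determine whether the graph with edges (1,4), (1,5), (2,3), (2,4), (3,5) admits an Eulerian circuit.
Yes (the graph is connected and all 5 vertices have even degree)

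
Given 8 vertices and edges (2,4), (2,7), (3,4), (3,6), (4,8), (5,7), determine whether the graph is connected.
No, it has 2 components: {1}, {2, 3, 4, 5, 6, 7, 8}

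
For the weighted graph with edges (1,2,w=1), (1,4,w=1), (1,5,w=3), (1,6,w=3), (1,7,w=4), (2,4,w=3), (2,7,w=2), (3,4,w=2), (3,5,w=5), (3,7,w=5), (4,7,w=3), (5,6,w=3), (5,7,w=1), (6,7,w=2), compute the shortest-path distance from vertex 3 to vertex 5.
5 (path: 3 -> 5; weights 5 = 5)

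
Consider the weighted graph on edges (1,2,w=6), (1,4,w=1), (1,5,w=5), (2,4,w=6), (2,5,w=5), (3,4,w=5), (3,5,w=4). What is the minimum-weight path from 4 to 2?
6 (path: 4 -> 2; weights 6 = 6)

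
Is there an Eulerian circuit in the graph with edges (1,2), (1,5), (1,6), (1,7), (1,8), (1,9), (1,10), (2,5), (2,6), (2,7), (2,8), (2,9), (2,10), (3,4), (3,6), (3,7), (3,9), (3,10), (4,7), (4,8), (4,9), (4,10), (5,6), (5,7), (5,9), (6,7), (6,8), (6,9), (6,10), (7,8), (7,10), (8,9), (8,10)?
No (8 vertices have odd degree: {1, 2, 3, 4, 5, 8, 9, 10}; Eulerian circuit requires 0)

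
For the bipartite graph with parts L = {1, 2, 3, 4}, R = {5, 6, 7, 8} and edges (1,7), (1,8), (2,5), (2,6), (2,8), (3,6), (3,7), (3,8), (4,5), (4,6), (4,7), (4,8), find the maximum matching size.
4 (matching: (1,8), (2,6), (3,7), (4,5); upper bound min(|L|,|R|) = min(4,4) = 4)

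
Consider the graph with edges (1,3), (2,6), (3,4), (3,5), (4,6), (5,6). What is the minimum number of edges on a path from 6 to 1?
3 (path: 6 -> 5 -> 3 -> 1, 3 edges)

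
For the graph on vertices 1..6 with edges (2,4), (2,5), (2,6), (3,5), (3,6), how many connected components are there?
2 (components: {1}, {2, 3, 4, 5, 6})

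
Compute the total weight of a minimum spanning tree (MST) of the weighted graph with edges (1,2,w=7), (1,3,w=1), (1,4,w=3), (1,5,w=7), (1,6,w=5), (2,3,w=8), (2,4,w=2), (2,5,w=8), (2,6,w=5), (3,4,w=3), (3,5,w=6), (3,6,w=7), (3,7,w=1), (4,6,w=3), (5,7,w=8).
16 (MST edges: (1,3,w=1), (1,4,w=3), (2,4,w=2), (3,5,w=6), (3,7,w=1), (4,6,w=3); sum of weights 1 + 3 + 2 + 6 + 1 + 3 = 16)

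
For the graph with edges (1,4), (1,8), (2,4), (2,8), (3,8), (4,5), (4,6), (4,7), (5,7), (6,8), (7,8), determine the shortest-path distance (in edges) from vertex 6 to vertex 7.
2 (path: 6 -> 8 -> 7, 2 edges)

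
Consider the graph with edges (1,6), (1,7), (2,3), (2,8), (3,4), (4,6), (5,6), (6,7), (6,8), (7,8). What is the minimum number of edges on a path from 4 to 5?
2 (path: 4 -> 6 -> 5, 2 edges)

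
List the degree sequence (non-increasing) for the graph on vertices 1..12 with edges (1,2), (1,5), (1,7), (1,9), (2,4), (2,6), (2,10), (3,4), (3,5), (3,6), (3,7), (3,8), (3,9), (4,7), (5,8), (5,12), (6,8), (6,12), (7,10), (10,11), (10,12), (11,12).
[6, 4, 4, 4, 4, 4, 4, 4, 3, 3, 2, 2] (degrees: deg(1)=4, deg(2)=4, deg(3)=6, deg(4)=3, deg(5)=4, deg(6)=4, deg(7)=4, deg(8)=3, deg(9)=2, deg(10)=4, deg(11)=2, deg(12)=4)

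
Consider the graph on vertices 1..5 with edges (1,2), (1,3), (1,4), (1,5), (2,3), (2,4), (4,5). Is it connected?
Yes (BFS from 1 visits [1, 2, 3, 4, 5] — all 5 vertices reached)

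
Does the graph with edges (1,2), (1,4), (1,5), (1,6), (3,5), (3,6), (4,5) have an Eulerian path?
Yes (the graph is connected and exactly 2 vertices have odd degree: {2, 5}; any Eulerian path must start and end at those)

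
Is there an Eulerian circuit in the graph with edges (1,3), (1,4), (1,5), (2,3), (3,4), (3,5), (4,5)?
No (4 vertices have odd degree: {1, 2, 4, 5}; Eulerian circuit requires 0)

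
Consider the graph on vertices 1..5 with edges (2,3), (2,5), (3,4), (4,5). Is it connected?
No, it has 2 components: {1}, {2, 3, 4, 5}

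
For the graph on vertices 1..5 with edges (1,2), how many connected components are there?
4 (components: {1, 2}, {3}, {4}, {5})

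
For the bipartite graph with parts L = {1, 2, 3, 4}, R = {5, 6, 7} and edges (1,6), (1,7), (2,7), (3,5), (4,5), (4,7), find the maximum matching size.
3 (matching: (1,6), (2,7), (3,5); upper bound min(|L|,|R|) = min(4,3) = 3)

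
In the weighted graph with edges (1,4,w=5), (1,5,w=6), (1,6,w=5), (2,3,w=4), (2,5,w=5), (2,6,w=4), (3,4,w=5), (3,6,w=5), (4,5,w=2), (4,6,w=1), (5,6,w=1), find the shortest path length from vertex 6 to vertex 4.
1 (path: 6 -> 4; weights 1 = 1)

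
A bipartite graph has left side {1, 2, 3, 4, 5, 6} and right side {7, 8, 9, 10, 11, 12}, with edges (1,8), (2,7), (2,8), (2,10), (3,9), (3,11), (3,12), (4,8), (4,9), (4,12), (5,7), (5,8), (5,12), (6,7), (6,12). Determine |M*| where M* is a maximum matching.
6 (matching: (1,8), (2,10), (3,11), (4,9), (5,12), (6,7); upper bound min(|L|,|R|) = min(6,6) = 6)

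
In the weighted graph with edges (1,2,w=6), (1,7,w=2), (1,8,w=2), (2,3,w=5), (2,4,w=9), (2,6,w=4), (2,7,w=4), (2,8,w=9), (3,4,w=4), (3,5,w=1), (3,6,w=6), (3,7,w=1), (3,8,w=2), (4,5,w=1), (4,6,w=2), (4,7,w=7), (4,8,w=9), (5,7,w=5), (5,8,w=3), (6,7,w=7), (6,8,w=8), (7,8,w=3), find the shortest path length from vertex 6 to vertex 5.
3 (path: 6 -> 4 -> 5; weights 2 + 1 = 3)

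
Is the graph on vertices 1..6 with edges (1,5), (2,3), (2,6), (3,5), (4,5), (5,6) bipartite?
Yes. Partition: {1, 3, 4, 6}, {2, 5}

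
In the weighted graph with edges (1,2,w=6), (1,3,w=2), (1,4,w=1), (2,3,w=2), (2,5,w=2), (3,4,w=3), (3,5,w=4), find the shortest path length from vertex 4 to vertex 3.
3 (path: 4 -> 3; weights 3 = 3)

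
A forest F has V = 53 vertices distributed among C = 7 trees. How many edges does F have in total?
46 (Each of the 7 component trees on V_i vertices has V_i - 1 edges; summing gives V - C = 53 - 7 = 46)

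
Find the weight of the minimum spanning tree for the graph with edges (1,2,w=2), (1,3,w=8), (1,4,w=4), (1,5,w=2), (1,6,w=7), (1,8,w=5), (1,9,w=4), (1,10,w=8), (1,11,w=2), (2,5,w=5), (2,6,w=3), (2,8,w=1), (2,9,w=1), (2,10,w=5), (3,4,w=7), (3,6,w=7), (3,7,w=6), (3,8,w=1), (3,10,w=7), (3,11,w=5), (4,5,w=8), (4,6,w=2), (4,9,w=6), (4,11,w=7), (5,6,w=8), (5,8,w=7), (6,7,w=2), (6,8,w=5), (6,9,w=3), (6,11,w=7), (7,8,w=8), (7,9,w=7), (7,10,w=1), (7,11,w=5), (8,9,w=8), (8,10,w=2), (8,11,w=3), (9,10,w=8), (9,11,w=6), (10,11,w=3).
16 (MST edges: (1,2,w=2), (1,5,w=2), (1,11,w=2), (2,8,w=1), (2,9,w=1), (3,8,w=1), (4,6,w=2), (6,7,w=2), (7,10,w=1), (8,10,w=2); sum of weights 2 + 2 + 2 + 1 + 1 + 1 + 2 + 2 + 1 + 2 = 16)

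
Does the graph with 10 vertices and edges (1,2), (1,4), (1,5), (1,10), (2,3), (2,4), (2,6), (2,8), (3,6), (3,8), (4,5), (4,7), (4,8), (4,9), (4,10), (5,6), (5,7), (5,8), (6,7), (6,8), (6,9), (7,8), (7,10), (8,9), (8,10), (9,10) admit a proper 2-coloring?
No (odd cycle of length 3: 5 -> 1 -> 4 -> 5)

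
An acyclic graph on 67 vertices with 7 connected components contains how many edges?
60 (Each of the 7 component trees on V_i vertices has V_i - 1 edges; summing gives V - C = 67 - 7 = 60)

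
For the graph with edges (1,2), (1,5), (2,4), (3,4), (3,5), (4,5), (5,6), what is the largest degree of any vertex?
4 (attained at vertex 5)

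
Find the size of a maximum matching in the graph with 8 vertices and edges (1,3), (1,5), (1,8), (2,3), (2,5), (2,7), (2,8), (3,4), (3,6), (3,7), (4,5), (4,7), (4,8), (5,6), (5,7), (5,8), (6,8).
4 (matching: (1,3), (2,7), (4,8), (5,6); upper bound floor(n/2) = floor(8/2) = 4)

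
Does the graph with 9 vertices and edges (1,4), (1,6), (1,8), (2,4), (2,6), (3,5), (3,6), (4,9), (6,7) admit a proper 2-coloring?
Yes. Partition: {1, 2, 3, 7, 9}, {4, 5, 6, 8}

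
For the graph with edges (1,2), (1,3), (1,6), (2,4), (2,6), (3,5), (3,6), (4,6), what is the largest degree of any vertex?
4 (attained at vertex 6)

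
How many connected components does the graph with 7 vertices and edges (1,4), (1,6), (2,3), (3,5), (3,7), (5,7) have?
2 (components: {1, 4, 6}, {2, 3, 5, 7})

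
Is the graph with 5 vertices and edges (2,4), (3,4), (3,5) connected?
No, it has 2 components: {1}, {2, 3, 4, 5}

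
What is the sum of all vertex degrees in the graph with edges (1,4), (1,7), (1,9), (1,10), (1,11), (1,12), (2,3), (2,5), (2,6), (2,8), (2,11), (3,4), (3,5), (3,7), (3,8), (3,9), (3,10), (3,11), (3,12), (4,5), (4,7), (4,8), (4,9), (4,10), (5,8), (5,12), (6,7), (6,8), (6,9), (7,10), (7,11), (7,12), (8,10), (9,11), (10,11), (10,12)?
72 (handshake: sum of degrees = 2|E| = 2 x 36 = 72)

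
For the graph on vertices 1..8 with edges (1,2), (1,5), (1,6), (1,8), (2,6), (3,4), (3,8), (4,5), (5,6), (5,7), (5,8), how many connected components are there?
1 (components: {1, 2, 3, 4, 5, 6, 7, 8})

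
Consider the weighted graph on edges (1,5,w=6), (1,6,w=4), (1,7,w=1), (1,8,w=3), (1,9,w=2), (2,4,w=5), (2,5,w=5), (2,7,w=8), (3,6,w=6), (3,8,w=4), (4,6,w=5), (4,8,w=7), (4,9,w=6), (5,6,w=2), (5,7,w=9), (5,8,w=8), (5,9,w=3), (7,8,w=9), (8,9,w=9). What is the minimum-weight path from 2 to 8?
12 (path: 2 -> 4 -> 8; weights 5 + 7 = 12)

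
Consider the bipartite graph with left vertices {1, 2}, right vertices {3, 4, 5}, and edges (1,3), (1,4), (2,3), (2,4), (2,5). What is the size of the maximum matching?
2 (matching: (1,4), (2,5); upper bound min(|L|,|R|) = min(2,3) = 2)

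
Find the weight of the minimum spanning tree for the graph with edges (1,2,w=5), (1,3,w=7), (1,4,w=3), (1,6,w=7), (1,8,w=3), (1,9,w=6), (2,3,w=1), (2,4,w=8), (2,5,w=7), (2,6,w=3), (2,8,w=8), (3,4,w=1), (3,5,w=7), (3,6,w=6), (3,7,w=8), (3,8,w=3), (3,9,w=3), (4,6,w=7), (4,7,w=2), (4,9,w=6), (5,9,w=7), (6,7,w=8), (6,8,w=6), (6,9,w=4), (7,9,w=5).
23 (MST edges: (1,4,w=3), (1,8,w=3), (2,3,w=1), (2,5,w=7), (2,6,w=3), (3,4,w=1), (3,9,w=3), (4,7,w=2); sum of weights 3 + 3 + 1 + 7 + 3 + 1 + 3 + 2 = 23)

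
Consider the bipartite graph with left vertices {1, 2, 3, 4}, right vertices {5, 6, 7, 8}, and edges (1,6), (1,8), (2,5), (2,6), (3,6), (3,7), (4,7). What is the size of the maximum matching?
4 (matching: (1,8), (2,5), (3,6), (4,7); upper bound min(|L|,|R|) = min(4,4) = 4)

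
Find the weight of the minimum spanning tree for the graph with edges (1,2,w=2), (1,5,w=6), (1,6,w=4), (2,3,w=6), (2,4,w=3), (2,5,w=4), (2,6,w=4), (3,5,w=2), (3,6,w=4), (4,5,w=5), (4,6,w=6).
15 (MST edges: (1,2,w=2), (1,6,w=4), (2,4,w=3), (2,5,w=4), (3,5,w=2); sum of weights 2 + 4 + 3 + 4 + 2 = 15)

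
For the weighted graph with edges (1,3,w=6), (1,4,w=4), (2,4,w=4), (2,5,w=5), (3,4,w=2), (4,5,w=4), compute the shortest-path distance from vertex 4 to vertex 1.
4 (path: 4 -> 1; weights 4 = 4)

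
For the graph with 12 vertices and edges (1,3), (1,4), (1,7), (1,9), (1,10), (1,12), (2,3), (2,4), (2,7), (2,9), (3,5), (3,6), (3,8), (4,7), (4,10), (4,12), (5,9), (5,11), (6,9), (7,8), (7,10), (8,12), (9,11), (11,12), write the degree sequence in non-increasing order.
[6, 5, 5, 5, 5, 4, 4, 3, 3, 3, 3, 2] (degrees: deg(1)=6, deg(2)=4, deg(3)=5, deg(4)=5, deg(5)=3, deg(6)=2, deg(7)=5, deg(8)=3, deg(9)=5, deg(10)=3, deg(11)=3, deg(12)=4)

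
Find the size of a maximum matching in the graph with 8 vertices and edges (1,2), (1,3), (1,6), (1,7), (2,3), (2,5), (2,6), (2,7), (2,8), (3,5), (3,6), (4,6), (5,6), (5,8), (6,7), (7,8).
4 (matching: (1,3), (2,5), (4,6), (7,8); upper bound floor(n/2) = floor(8/2) = 4)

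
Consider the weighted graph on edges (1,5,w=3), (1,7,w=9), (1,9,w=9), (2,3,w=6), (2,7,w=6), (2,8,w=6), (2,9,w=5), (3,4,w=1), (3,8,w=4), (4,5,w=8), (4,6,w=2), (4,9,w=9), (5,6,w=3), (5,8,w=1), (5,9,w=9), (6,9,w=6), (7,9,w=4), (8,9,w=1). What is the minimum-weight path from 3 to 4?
1 (path: 3 -> 4; weights 1 = 1)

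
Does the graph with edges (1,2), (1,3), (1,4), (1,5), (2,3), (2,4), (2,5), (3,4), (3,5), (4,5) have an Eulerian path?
Yes — and in fact it has an Eulerian circuit (the graph is connected and all 5 vertices have even degree)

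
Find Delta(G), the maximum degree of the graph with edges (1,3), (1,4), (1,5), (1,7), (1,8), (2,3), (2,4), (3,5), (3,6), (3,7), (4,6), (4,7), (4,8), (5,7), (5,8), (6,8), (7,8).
5 (attained at vertices 1, 3, 4, 7, 8)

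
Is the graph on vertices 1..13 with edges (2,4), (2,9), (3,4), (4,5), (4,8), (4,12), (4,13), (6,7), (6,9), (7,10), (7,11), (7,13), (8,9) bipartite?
Yes. Partition: {1, 2, 3, 5, 6, 8, 10, 11, 12, 13}, {4, 7, 9}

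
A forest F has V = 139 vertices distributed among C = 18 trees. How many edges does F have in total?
121 (Each of the 18 component trees on V_i vertices has V_i - 1 edges; summing gives V - C = 139 - 18 = 121)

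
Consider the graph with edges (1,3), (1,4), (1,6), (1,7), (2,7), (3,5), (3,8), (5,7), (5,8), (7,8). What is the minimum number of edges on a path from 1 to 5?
2 (path: 1 -> 7 -> 5, 2 edges)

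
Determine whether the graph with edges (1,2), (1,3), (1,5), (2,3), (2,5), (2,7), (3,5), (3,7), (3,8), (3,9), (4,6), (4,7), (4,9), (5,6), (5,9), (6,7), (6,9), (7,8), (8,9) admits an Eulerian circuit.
No (6 vertices have odd degree: {1, 4, 5, 7, 8, 9}; Eulerian circuit requires 0)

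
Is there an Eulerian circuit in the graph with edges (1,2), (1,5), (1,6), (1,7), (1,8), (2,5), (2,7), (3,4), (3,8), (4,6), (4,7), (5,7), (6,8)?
No (6 vertices have odd degree: {1, 2, 4, 5, 6, 8}; Eulerian circuit requires 0)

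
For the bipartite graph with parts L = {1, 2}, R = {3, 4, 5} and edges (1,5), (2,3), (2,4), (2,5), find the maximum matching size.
2 (matching: (1,5), (2,4); upper bound min(|L|,|R|) = min(2,3) = 2)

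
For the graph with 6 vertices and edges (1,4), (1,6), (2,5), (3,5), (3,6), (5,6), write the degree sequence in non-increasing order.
[3, 3, 2, 2, 1, 1] (degrees: deg(1)=2, deg(2)=1, deg(3)=2, deg(4)=1, deg(5)=3, deg(6)=3)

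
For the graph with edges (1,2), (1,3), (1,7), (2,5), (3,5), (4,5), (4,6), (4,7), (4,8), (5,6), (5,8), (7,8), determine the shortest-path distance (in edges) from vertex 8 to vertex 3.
2 (path: 8 -> 5 -> 3, 2 edges)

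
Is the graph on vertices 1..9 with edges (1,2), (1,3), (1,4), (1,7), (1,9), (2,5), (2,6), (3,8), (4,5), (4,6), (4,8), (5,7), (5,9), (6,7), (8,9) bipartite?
Yes. Partition: {1, 5, 6, 8}, {2, 3, 4, 7, 9}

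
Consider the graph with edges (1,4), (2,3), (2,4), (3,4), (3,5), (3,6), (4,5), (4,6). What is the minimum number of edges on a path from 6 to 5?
2 (path: 6 -> 4 -> 5, 2 edges)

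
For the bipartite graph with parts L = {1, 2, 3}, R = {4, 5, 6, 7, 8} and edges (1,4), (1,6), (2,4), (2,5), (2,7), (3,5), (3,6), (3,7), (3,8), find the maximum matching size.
3 (matching: (1,6), (2,7), (3,8); upper bound min(|L|,|R|) = min(3,5) = 3)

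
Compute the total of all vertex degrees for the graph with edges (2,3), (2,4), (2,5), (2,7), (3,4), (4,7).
12 (handshake: sum of degrees = 2|E| = 2 x 6 = 12)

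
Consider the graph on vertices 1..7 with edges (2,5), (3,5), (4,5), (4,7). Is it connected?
No, it has 3 components: {1}, {2, 3, 4, 5, 7}, {6}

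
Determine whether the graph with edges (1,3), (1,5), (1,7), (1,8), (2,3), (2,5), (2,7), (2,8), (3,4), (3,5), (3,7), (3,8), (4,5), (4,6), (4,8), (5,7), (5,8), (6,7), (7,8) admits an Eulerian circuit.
Yes (the graph is connected and all 8 vertices have even degree)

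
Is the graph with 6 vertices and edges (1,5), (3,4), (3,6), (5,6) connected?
No, it has 2 components: {1, 3, 4, 5, 6}, {2}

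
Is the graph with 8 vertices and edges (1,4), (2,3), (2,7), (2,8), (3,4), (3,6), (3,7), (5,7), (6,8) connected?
Yes (BFS from 1 visits [1, 4, 3, 2, 6, 7, 8, 5] — all 8 vertices reached)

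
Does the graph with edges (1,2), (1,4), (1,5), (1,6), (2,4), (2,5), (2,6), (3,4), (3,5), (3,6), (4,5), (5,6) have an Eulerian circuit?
No (2 vertices have odd degree: {3, 5}; Eulerian circuit requires 0)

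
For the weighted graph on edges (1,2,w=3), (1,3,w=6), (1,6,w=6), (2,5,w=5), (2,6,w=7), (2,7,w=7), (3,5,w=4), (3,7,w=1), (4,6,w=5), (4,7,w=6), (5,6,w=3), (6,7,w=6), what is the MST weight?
21 (MST edges: (1,2,w=3), (2,5,w=5), (3,5,w=4), (3,7,w=1), (4,6,w=5), (5,6,w=3); sum of weights 3 + 5 + 4 + 1 + 5 + 3 = 21)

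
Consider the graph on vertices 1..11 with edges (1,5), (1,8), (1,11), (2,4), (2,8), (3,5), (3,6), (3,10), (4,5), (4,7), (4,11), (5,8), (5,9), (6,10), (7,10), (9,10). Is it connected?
Yes (BFS from 1 visits [1, 5, 8, 11, 3, 4, 9, 2, 6, 10, 7] — all 11 vertices reached)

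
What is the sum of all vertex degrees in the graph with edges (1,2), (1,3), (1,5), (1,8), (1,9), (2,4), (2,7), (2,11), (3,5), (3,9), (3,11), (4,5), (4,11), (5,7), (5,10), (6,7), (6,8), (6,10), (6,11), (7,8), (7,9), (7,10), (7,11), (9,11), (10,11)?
50 (handshake: sum of degrees = 2|E| = 2 x 25 = 50)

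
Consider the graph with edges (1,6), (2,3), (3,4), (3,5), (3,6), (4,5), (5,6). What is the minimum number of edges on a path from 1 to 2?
3 (path: 1 -> 6 -> 3 -> 2, 3 edges)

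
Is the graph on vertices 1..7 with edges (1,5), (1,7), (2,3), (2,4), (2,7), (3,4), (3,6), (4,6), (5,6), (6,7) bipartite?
No (odd cycle of length 3: 4 -> 6 -> 3 -> 4)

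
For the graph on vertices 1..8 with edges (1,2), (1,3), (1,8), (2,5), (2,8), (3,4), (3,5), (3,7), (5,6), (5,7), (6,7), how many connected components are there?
1 (components: {1, 2, 3, 4, 5, 6, 7, 8})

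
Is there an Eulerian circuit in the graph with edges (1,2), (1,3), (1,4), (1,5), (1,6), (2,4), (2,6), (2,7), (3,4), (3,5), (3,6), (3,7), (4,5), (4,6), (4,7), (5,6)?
No (4 vertices have odd degree: {1, 3, 6, 7}; Eulerian circuit requires 0)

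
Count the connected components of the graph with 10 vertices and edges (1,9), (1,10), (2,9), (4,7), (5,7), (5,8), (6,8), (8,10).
2 (components: {1, 2, 4, 5, 6, 7, 8, 9, 10}, {3})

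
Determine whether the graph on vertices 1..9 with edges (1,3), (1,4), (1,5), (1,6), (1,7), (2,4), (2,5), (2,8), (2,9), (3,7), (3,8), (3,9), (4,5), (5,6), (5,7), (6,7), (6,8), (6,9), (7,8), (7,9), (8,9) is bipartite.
No (odd cycle of length 3: 4 -> 1 -> 5 -> 4)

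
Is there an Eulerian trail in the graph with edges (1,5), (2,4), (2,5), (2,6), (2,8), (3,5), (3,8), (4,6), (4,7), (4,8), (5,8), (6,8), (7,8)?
Yes (the graph is connected and exactly 2 vertices have odd degree: {1, 6}; any Eulerian path must start and end at those)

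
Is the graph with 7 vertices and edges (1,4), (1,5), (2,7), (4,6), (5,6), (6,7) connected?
No, it has 2 components: {1, 2, 4, 5, 6, 7}, {3}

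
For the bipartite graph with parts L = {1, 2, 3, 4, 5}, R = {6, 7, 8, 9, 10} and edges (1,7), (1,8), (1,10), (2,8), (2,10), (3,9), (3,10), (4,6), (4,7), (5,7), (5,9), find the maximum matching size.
5 (matching: (1,10), (2,8), (3,9), (4,6), (5,7); upper bound min(|L|,|R|) = min(5,5) = 5)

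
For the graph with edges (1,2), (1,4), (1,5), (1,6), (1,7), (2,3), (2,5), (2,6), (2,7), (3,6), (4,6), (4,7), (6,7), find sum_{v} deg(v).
26 (handshake: sum of degrees = 2|E| = 2 x 13 = 26)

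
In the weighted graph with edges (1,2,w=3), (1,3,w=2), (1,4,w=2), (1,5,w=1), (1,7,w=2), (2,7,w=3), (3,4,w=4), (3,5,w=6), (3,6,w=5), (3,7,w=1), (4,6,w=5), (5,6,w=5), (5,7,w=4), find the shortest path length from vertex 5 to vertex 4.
3 (path: 5 -> 1 -> 4; weights 1 + 2 = 3)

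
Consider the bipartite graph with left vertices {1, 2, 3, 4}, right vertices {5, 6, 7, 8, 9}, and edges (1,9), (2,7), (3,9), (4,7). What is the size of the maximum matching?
2 (matching: (1,9), (2,7); upper bound min(|L|,|R|) = min(4,5) = 4)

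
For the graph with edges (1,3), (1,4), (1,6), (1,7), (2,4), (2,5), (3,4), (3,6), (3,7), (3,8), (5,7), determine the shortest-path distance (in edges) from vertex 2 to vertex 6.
3 (path: 2 -> 4 -> 1 -> 6, 3 edges)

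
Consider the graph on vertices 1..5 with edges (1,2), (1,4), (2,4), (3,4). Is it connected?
No, it has 2 components: {1, 2, 3, 4}, {5}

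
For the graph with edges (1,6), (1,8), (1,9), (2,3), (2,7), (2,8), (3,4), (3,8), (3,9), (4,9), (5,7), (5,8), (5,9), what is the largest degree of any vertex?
4 (attained at vertices 3, 8, 9)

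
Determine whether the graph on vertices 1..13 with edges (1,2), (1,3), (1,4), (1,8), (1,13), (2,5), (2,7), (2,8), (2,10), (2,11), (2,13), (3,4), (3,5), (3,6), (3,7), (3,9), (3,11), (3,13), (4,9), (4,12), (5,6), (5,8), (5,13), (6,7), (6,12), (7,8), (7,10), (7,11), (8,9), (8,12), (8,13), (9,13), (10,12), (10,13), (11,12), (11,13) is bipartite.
No (odd cycle of length 3: 2 -> 1 -> 8 -> 2)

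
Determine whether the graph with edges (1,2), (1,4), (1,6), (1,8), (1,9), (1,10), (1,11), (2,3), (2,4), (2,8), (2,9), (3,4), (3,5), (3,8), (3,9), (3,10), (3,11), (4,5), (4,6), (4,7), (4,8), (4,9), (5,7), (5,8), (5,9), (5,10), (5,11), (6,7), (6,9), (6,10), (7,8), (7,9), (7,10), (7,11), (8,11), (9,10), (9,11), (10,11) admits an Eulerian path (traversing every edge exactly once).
No (10 vertices have odd degree: {1, 2, 3, 5, 6, 7, 8, 9, 10, 11}; Eulerian path requires 0 or 2)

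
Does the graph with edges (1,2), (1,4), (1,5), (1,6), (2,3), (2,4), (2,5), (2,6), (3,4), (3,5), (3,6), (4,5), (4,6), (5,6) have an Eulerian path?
No (4 vertices have odd degree: {2, 4, 5, 6}; Eulerian path requires 0 or 2)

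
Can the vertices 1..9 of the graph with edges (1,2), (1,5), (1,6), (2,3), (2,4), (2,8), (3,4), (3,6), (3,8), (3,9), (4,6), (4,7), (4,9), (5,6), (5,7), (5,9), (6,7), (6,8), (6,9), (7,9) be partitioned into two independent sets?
No (odd cycle of length 3: 6 -> 1 -> 5 -> 6)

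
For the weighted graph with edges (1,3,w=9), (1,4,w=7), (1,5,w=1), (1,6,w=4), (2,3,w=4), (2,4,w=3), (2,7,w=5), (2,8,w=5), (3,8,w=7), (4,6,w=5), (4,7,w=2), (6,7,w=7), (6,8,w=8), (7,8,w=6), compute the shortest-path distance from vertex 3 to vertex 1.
9 (path: 3 -> 1; weights 9 = 9)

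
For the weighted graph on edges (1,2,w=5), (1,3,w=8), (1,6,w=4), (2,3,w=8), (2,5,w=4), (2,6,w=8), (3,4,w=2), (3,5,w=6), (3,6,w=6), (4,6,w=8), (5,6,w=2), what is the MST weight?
18 (MST edges: (1,6,w=4), (2,5,w=4), (3,4,w=2), (3,5,w=6), (5,6,w=2); sum of weights 4 + 4 + 2 + 6 + 2 = 18)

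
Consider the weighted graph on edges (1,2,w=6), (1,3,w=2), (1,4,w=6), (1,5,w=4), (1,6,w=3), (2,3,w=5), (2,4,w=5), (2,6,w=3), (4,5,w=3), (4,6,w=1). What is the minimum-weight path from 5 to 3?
6 (path: 5 -> 1 -> 3; weights 4 + 2 = 6)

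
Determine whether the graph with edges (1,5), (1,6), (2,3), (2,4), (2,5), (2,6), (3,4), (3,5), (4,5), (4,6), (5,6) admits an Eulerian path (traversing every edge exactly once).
Yes (the graph is connected and exactly 2 vertices have odd degree: {3, 5}; any Eulerian path must start and end at those)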